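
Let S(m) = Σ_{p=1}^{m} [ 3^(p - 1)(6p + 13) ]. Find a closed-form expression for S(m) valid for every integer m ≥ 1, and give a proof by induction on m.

We claim S(m) = 3^m(3m + 5) - 5 for all m ≥ 1.
When m = 1: S(1) = 19, and the closed form gives 19. They agree.
For the inductive step, assume it holds for an arbitrary p ≥ 1, so S(p) = 3^p(3p + 5) - 5.
Then S(p+1) = S(p) + (3^p(6p + 19)) = (3^p(3p + 5) - 5) + (3^p(6p + 19)).
Simplifying, S(p+1) = 9·3^p·p + 24·3^p - 5 = 3^(p+1)(3(p+1) + 5) - 5,
which is the closed form with m = p+1.
By the principle of mathematical induction, the result holds for all m ≥ 1.

S(m) = 3^m(3m + 5) - 5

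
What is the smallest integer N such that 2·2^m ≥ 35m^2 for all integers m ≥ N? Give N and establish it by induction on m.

At m = 11: 4096 < 4235, so the inequality fails and N ≥ 12. We prove 2·2^m ≥ 35m^2 for all m ≥ 12.
For the base case m = 12: 2·2^m = 8192 and 35m^2 = 5040, so 8192 ≥ 5040.
For the inductive step, assume it holds for an arbitrary k ≥ 12, so 2·2^k ≥ 35k^2.
Then 2·2^(k + 1) = 2·(2·2^k) ≥ 2·(35k^2).
Also, for k ≥ 12 we have 2·(35k^2) ≥ 35(k+1)^2, since 2 ≥ (1 + 1/k)^2 for all k ≥ 12.
Combining, 2·2^(k + 1) ≥ 35(k+1)^2.
By induction, the statement is established for all m ≥ 12.
Hence the smallest such N is 12.

N = 12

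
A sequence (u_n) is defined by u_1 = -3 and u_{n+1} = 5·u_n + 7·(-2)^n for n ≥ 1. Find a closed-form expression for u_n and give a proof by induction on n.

u_n = -(-2)^n - 5^n

Computing the first terms: u_1 = -3, u_2 = -29, u_3 = -117. This suggests u_n = -(-2)^n - 5^n.
Base case (n = 1): the formula gives -3 = -3 = u_1.
Inductive step: assume the claim holds for n = r, so u_r = -(-2)^r - 5^r.
Then u_{r+1} = 5·u_r + 7·(-2)^r = 5·(-(-2)^r - 5^r) + 7·(-2)^r = -(-2)^(r + 1) - 5^(r + 1),
which is the claimed formula at n = r+1.
Hence, by induction on n, the claim holds for every n ≥ 1.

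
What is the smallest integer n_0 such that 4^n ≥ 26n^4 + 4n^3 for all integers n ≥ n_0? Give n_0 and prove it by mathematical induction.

n_0 = 9

At n = 8: 65536 < 108544, so the inequality fails and n_0 ≥ 9. We prove 4^n ≥ 26n^4 + 4n^3 for all n ≥ 9.
For the base case n = 9: 4^n = 262144 and 26n^4 + 4n^3 = 173502, so 262144 ≥ 173502.
Suppose the result is true for n = j, so 4^j ≥ 26j^4 + 4j^3.
Then 4^(j + 1) = 4·(4^j) ≥ 4·(26j^4 + 4j^3).
Also, for j ≥ 9 we have 4·(26j^4 + 4j^3) ≥ 26(j+1)^4 + 4(j+1)^3, since 4·(26j^4 + 4j^3) − (26(j+1)^4 + 4(j+1)^3) = 78j^4 - 92j^3 - 168j^2 - 116j - 30, which is nonnegative for all j ≥ 9.
Combining, 4^(j + 1) ≥ 26(j+1)^4 + 4(j+1)^3.
Hence, by induction on n, the claim holds for every n ≥ 9.
Hence the smallest such n_0 is 9.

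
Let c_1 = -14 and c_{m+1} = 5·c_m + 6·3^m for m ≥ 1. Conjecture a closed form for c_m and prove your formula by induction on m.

c_m = -3^(m + 1) - 5^m

Computing the first terms: c_1 = -14, c_2 = -52, c_3 = -206. This suggests c_m = -3^(m + 1) - 5^m.
Base case (m = 1): the formula gives -14 = -14 = c_1.
Suppose the result is true for m = k, so c_k = -3^(k + 1) - 5^k.
Then c_{k+1} = 5·c_k + 6·3^k = 5·(-3^(k + 1) - 5^k) + 6·3^k = -3^(k + 2) - 5^(k + 1) = -3^((k+1) + 1) - 5^(k+1),
which is the claimed formula at m = k+1.
Hence, by induction on m, the claim holds for every m ≥ 1.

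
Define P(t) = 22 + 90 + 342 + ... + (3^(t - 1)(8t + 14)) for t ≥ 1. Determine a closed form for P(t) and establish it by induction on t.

We claim P(t) = 3^t(4t + 5) - 5 for all t ≥ 1.
Base case (t = 1): P(1) = 22, and the closed form gives 22. They agree.
Inductive step: suppose the statement holds for some k ≥ 1, so P(k) = 3^k(4k + 5) - 5.
Then P(k+1) = P(k) + (3^k(8k + 22)) = (3^k(4k + 5) - 5) + (3^k(8k + 22)).
Simplifying, P(k+1) = 12·3^k·k + 27·3^k - 5 = 3^(k+1)(4(k+1) + 5) - 5,
which is the closed form with t = k+1.
By the principle of mathematical induction, the result holds for all t ≥ 1.

P(t) = 3^t(4t + 5) - 5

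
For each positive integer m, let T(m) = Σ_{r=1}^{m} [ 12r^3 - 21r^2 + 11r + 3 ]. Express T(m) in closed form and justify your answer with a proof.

We claim T(m) = m(3m^3 - m^2 - 2m + 5) for all m ≥ 1.
When m = 1: T(1) = 5, and the closed form gives 5. They agree.
Suppose the result is true for m = r, so T(r) = r(3r^3 - r^2 - 2r + 5).
Then T(r+1) = T(r) + (12r^3 + 15r^2 + 5r + 5) = (r(3r^3 - r^2 - 2r + 5)) + (12r^3 + 15r^2 + 5r + 5).
Simplifying, T(r+1) = (r + 1)(3r^3 + 8r^2 + 5r + 5) = (r+1)(3(r+1)^3 - (r+1)^2 - 2(r+1) + 5),
which is the closed form with m = r+1.
Hence, by induction on m, the claim holds for every m ≥ 1.

T(m) = m(3m^3 - m^2 - 2m + 5)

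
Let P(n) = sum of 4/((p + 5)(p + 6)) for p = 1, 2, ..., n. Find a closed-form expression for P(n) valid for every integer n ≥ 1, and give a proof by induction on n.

We claim P(n) = 2n/(3(n + 6)) for all n ≥ 1.
When n = 1: P(1) = 2/21, and the closed form gives 2/21. They agree.
Inductive step: assume the claim holds for n = p, so P(p) = 2p/(3(p + 6)).
Then P(p+1) = P(p) + (4/((p + 6)(p + 7))) = (2p/(3(p + 6))) + (4/((p + 6)(p + 7))).
Simplifying, P(p+1) = 2(p + 1)/(3(p + 7)) = 2(p+1)/(3((p+1) + 6)),
which is the closed form with n = p+1.
This completes the induction.

P(n) = 2n/(3(n + 6))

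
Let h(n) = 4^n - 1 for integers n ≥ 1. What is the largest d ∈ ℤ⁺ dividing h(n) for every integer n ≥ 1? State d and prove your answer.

Computing the first values: h(1) = 3 and h(2) = 15; gcd(3, 15) = 3, so d ≤ 3.
We prove 3 | 4^n - 1 for all n ≥ 1 by induction on n.
Base case (n = 1): h(1) = 3 = 3·(1), so 3 | h(1).
Inductive step: suppose the statement holds for some r ≥ 1, i.e. 3 | h(r). Then
4^{r+1} − 1^{r+1} = 4·4^r − 1·1^r = 4·(4^r − 1^r) + (3)·1^r. The first term is divisible by 3 by the inductive hypothesis, and the second term (3)·1^r is divisible by 3 since 3 | 3. Hence 3 | h(r+1).
Hence, by induction on n, the claim holds for every n ≥ 1.
Therefore the largest such d is 3.

d = 3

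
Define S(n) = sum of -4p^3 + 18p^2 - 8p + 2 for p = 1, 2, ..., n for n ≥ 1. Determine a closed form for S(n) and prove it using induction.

S(n) = -n(n^3 - 4n^2 - 4n - 1)

We claim S(n) = -n(n^3 - 4n^2 - 4n - 1) for all n ≥ 1.
Base case (n = 1): S(1) = 8, and the closed form gives 8. They agree.
Suppose the result is true for n = p, so S(p) = p(-p^3 + 4p^2 + 4p + 1).
Then S(p+1) = S(p) + (-4p^3 + 6p^2 + 16p + 8) = (p(-p^3 + 4p^2 + 4p + 1)) + (-4p^3 + 6p^2 + 16p + 8).
Simplifying, S(p+1) = -(p + 1)(p^3 - p^2 - 9p - 8) = -(p+1)((p+1)^3 - 4(p+1)^2 - 4(p+1) - 1),
which is the closed form with n = p+1.
By induction, the statement is established for all n ≥ 1.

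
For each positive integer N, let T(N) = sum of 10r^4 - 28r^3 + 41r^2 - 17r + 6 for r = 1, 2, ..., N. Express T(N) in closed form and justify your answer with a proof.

T(N) = N(2N^4 - 2N^3 + 3N^2 + 5N + 4)

We claim T(N) = N(2N^4 - 2N^3 + 3N^2 + 5N + 4) for all N ≥ 1.
Base case (N = 1): T(1) = 12, and the closed form gives 12. They agree.
Suppose the result is true for N = r, so T(r) = r(2r^4 - 2r^3 + 3r^2 + 5r + 4).
Then T(r+1) = T(r) + (10r^4 + 12r^3 + 17r^2 + 21r + 12) = (r(2r^4 - 2r^3 + 3r^2 + 5r + 4)) + (10r^4 + 12r^3 + 17r^2 + 21r + 12).
Simplifying, T(r+1) = (r + 1)(2r^4 + 6r^3 + 9r^2 + 13r + 12) = (r+1)(2(r+1)^4 - 2(r+1)^3 + 3(r+1)^2 + 5(r+1) + 4),
which is the closed form with N = r+1.
This completes the induction.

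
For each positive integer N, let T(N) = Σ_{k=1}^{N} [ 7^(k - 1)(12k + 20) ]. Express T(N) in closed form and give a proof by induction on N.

T(N) = 7^N(2N + 3) - 3

We claim T(N) = 7^N(2N + 3) - 3 for all N ≥ 1.
Base case (N = 1): T(1) = 32, and the closed form gives 32. They agree.
Suppose the result is true for N = k, so T(k) = 7^k(2k + 3) - 3.
Then T(k+1) = T(k) + (7^k(12k + 32)) = (7^k(2k + 3) - 3) + (7^k(12k + 32)).
Simplifying, T(k+1) = 14·7^k·k + 35·7^k - 3 = 7^(k+1)(2(k+1) + 3) - 3,
which is the closed form with N = k+1.
By induction, the statement is established for all N ≥ 1.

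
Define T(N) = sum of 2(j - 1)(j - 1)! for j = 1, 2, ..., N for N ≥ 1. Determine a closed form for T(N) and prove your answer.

T(N) = 2N! - 2

We claim T(N) = 2N! - 2 for all N ≥ 1.
Base case (N = 1): T(1) = 0, and the closed form gives 0. They agree.
For the inductive step, assume it holds for an arbitrary j ≥ 1, so T(j) = 2j! - 2.
Then T(j+1) = T(j) + (2j·j!) = (2j! - 2) + (2j·j!).
Simplifying, T(j+1) = 2(j+1)! - 2,
which is the closed form with N = j+1.
By the principle of mathematical induction, the result holds for all N ≥ 1.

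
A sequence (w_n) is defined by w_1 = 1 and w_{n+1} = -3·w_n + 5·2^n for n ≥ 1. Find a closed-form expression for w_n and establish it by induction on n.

w_n = -(-3)^(n - 1) + 2^n

Computing the first terms: w_1 = 1, w_2 = 7, w_3 = -1. This suggests w_n = -(-3)^(n - 1) + 2^n.
When n = 1: the formula gives 1 = 1 = w_1.
Inductive step: assume the claim holds for n = m, so w_m = -(-3)^(m - 1) + 2^m.
Then w_{m+1} = -3·w_m + 5·2^m = -3·(-(-3)^(m - 1) + 2^m) + 5·2^m = -(-3)^m + 2^(m + 1) = -(-3)^((m+1) - 1) + 2^(m+1),
which is the claimed formula at n = m+1.
By induction, the statement is established for all n ≥ 1.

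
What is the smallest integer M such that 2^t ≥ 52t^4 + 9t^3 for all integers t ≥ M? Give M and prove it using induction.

M = 25

At t = 24: 16777216 < 17376768, so the inequality fails and M ≥ 25. We prove 2^t ≥ 52t^4 + 9t^3 for all t ≥ 25.
When t = 25: 2^t = 33554432 and 52t^4 + 9t^3 = 20453125, so 33554432 ≥ 20453125.
Inductive step: assume the claim holds for t = p, so 2^p ≥ 52p^4 + 9p^3.
Then 2^(p + 1) = 2·(2^p) ≥ 2·(52p^4 + 9p^3).
Also, for p ≥ 25 we have 2·(52p^4 + 9p^3) ≥ 52(p+1)^4 + 9(p+1)^3, since 2·(52p^4 + 9p^3) − (52(p+1)^4 + 9(p+1)^3) = 52p^4 - 199p^3 - 339p^2 - 235p - 61, which is nonnegative for all p ≥ 25.
Combining, 2^(p + 1) ≥ 52(p+1)^4 + 9(p+1)^3.
By induction, the statement is established for all t ≥ 25.
Hence the smallest such M is 25.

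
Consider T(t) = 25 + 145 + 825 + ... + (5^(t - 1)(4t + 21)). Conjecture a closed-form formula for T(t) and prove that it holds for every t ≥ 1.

We claim T(t) = 5^t(t + 5) - 5 for all t ≥ 1.
Base case (t = 1): T(1) = 25, and the closed form gives 25. They agree.
Inductive step: assume the claim holds for t = j, so T(j) = 5^j(j + 5) - 5.
Then T(j+1) = T(j) + (5^j(4j + 25)) = (5^j(j + 5) - 5) + (5^j(4j + 25)).
Simplifying, T(j+1) = 5·5^j·j + 30·5^j - 5 = 5^(j+1)((j+1) + 5) - 5,
which is the closed form with t = j+1.
By induction, the statement is established for all t ≥ 1.

T(t) = 5^t(t + 5) - 5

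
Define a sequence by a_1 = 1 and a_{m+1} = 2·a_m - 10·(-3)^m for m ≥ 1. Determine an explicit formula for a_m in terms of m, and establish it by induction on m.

a_m = 2(-3)^m + 7·2^(m - 1)

Computing the first terms: a_1 = 1, a_2 = 32, a_3 = -26. This suggests a_m = 2(-3)^m + 7·2^(m - 1).
When m = 1: the formula gives 1 = 1 = a_1.
Suppose the result is true for m = r, so a_r = 2(-3)^r + 7·2^(r - 1).
Then a_{r+1} = 2·a_r - 10·(-3)^r = 2·(2(-3)^r + 7·2^(r - 1)) - 10·(-3)^r = 2(-3)^(r + 1) + 7·2^r = 2(-3)^(r+1) + 7·2^((r+1) - 1),
which is the claimed formula at m = r+1.
By the principle of mathematical induction, the result holds for all m ≥ 1.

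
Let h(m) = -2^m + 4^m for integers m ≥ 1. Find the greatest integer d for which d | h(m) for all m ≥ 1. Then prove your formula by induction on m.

Computing the first values: h(1) = 2 and h(2) = 12; gcd(2, 12) = 2, so d ≤ 2.
We prove 2 | -2^m + 4^m for all m ≥ 1 by induction on m.
When m = 1: h(1) = 2 = 2·(1), so 2 | h(1).
Suppose the result is true for m = r, i.e. 2 | h(r). Then
4^{r+1} − 2^{r+1} = 4·4^r − 2·2^r = 4·(4^r − 2^r) + (2)·2^r. The first term is divisible by 2 by the inductive hypothesis, and the second term (2)·2^r is divisible by 2 since 2 | 2. Hence 2 | h(r+1).
This completes the induction.
Therefore the largest such d is 2.

d = 2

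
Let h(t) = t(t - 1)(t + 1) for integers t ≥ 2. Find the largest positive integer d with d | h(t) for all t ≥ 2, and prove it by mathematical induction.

d = 6

Computing the first values: h(2) = 6 and h(3) = 24; gcd(6, 24) = 6, so d ≤ 6.
We prove 6 | t(t - 1)(t + 1) for all t ≥ 2 by induction on t.
When t = 2: h(2) = 6 = 6·(1), so 6 | h(2).
Inductive step: suppose the statement holds for some i ≥ 2, i.e. 6 | h(i). Then
h(i+1) − h(i) = i·(i+1)·(i+2) − (i-1)·i·(i+1) = i·(i+1)·[(i+2) − (i-1)] = 3·i·(i+1). The product of 2 consecutive integers is divisible by (2)! = 2, so h(i+1) − h(i) is divisible by 3·2 = 6. By the inductive hypothesis 6 | h(i), hence 6 | h(i+1).
By induction, the statement is established for all t ≥ 2.
Therefore the largest such d is 6.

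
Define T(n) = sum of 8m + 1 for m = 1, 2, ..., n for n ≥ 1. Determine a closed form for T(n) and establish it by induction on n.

T(n) = n(4n + 5)

We claim T(n) = n(4n + 5) for all n ≥ 1.
When n = 1: T(1) = 9, and the closed form gives 9. They agree.
Suppose the result is true for n = m, so T(m) = m(4m + 5).
Then T(m+1) = T(m) + (8m + 9) = (m(4m + 5)) + (8m + 9).
Simplifying, T(m+1) = (m + 1)(4m + 9) = (m+1)(4(m+1) + 5),
which is the closed form with n = m+1.
Hence, by induction on n, the claim holds for every n ≥ 1.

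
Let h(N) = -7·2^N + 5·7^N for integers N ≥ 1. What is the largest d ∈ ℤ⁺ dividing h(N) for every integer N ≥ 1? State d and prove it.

d = 7

Computing the first values: h(1) = 21 and h(2) = 217; gcd(21, 217) = 7, so d ≤ 7.
We prove 7 | -7·2^N + 5·7^N for all N ≥ 1 by induction on N.
Base step (N = 1): h(1) = 21 = 7·(3), so 7 | h(1).
Inductive step: assume the claim holds for N = j, i.e. 7 | h(j). Then
h(j+1) − 7·h(j) = (-7·2^(j+1) + 5·7^(j+1)) − 7·(-7·2^j + 5·7^j) = (-7)·2^j·(2 − 7) = (35)·2^j. Since 7 | h(j) by the inductive hypothesis, 7 | 7·h(j); and 7 | 35 since 35 = 7·5. Therefore 7 | h(j+1).
Hence, by induction on N, the claim holds for every N ≥ 1.
Therefore the largest such d is 7.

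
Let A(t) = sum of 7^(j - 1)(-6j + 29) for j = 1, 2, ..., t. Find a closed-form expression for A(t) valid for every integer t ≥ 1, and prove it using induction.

A(t) = 7^t(-t + 5) - 5

We claim A(t) = 7^t(-t + 5) - 5 for all t ≥ 1.
When t = 1: A(1) = 23, and the closed form gives 23. They agree.
For the inductive step, assume it holds for an arbitrary j ≥ 1, so A(j) = 7^j(-j + 5) - 5.
Then A(j+1) = A(j) + (7^j(-6j + 23)) = (7^j(-j + 5) - 5) + (7^j(-6j + 23)).
Simplifying, A(j+1) = -7·7^j·j + 28·7^j - 5 = 7^(j+1)(-(j+1) + 5) - 5,
which is the closed form with t = j+1.
This completes the induction.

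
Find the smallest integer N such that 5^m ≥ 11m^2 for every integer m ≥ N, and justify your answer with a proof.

N = 3

At m = 2: 25 < 44, so the inequality fails and N ≥ 3. We prove 5^m ≥ 11m^2 for all m ≥ 3.
For the base case m = 3: 5^m = 125 and 11m^2 = 99, so 125 ≥ 99.
Inductive step: assume the claim holds for m = p, so 5^p ≥ 11p^2.
Then 5^(p + 1) = 5·(5^p) ≥ 5·(11p^2).
Also, for p ≥ 3 we have 5·(11p^2) ≥ 11(p+1)^2, since 5 ≥ (1 + 1/p)^2 for all p ≥ 3.
Combining, 5^(p + 1) ≥ 11(p+1)^2.
By induction, the statement is established for all m ≥ 3.
Hence the smallest such N is 3.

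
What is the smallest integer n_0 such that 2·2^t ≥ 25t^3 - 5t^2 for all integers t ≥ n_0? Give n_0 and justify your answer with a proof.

At t = 15: 65536 < 83250, so the inequality fails and n_0 ≥ 16. We prove 2·2^t ≥ 25t^3 - 5t^2 for all t ≥ 16.
For the base case t = 16: 2·2^t = 131072 and 25t^3 - 5t^2 = 101120, so 131072 ≥ 101120.
For the inductive step, assume it holds for an arbitrary j ≥ 16, so 2·2^j ≥ 25j^3 - 5j^2.
Then 2·2^(j + 1) = 2·(2·2^j) ≥ 2·(25j^3 - 5j^2).
Also, for j ≥ 16 we have 2·(25j^3 - 5j^2) ≥ 25(j+1)^3 - 5(j+1)^2, since 2·(25j^3 - 5j^2) − (25(j+1)^3 - 5(j+1)^2) = 25j^3 - 80j^2 - 65j - 20, which is nonnegative for all j ≥ 16.
Combining, 2·2^(j + 1) ≥ 25(j+1)^3 - 5(j+1)^2.
By the principle of mathematical induction, the result holds for all t ≥ 16.
Hence the smallest such n_0 is 16.

n_0 = 16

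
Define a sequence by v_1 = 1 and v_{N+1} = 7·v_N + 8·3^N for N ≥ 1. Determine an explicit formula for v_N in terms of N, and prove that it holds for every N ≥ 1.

Computing the first terms: v_1 = 1, v_2 = 31, v_3 = 289. This suggests v_N = -2·3^N + 7^N.
For the base case N = 1: the formula gives 1 = 1 = v_1.
Suppose the result is true for N = p, so v_p = -2·3^p + 7^p.
Then v_{p+1} = 7·v_p + 8·3^p = 7·(-2·3^p + 7^p) + 8·3^p = -2·3^(p + 1) + 7^(p + 1),
which is the claimed formula at N = p+1.
By induction, the statement is established for all N ≥ 1.

v_N = -2·3^N + 7^N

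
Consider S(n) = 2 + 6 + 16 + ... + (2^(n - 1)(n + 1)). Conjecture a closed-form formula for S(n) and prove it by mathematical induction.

We claim S(n) = 2^n·n for all n ≥ 1.
When n = 1: S(1) = 2, and the closed form gives 2. They agree.
Suppose the result is true for n = r, so S(r) = 2^r·r.
Then S(r+1) = S(r) + (2^r(r + 2)) = (2^r·r) + (2^r(r + 2)).
Simplifying, S(r+1) = 2^(r + 1)(r + 1) = 2^(r+1)·(r+1),
which is the closed form with n = r+1.
By the principle of mathematical induction, the result holds for all n ≥ 1.

S(n) = 2^n·n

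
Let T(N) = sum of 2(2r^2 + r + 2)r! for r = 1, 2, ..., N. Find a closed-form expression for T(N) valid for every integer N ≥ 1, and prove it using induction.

We claim T(N) = (4N + 2)(N + 1)! - 2 for all N ≥ 1.
Base step (N = 1): T(1) = 10, and the closed form gives 10. They agree.
For the inductive step, assume it holds for an arbitrary r ≥ 1, so T(r) = (4r + 2)(r + 1)! - 2.
Then T(r+1) = T(r) + (2(2r^2 + 5r + 5)(r + 1)!) = ((4r + 2)(r + 1)! - 2) + (2(2r^2 + 5r + 5)(r + 1)!).
Simplifying, T(r+1) = (4(r+1) + 2)((r+1) + 1)! - 2,
which is the closed form with N = r+1.
By induction, the statement is established for all N ≥ 1.

T(N) = (4N + 2)(N + 1)! - 2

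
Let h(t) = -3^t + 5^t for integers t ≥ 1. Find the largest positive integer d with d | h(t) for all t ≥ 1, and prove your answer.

d = 2

Computing the first values: h(1) = 2 and h(2) = 16; gcd(2, 16) = 2, so d ≤ 2.
We prove 2 | -3^t + 5^t for all t ≥ 1 by induction on t.
For the base case t = 1: h(1) = 2 = 2·(1), so 2 | h(1).
Inductive step: suppose the statement holds for some k ≥ 1, i.e. 2 | h(k). Then
5^{k+1} − 3^{k+1} = 5·5^k − 3·3^k = 5·(5^k − 3^k) + (2)·3^k. The first term is divisible by 2 by the inductive hypothesis, and the second term (2)·3^k is divisible by 2 since 2 | 2. Hence 2 | h(k+1).
By induction, the statement is established for all t ≥ 1.
Therefore the largest such d is 2.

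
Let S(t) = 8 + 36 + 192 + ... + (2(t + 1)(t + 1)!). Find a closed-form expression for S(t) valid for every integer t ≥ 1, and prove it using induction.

S(t) = 2(t + 2)! - 4

We claim S(t) = 2(t + 2)! - 4 for all t ≥ 1.
Base step (t = 1): S(1) = 8, and the closed form gives 8. They agree.
For the inductive step, assume it holds for an arbitrary i ≥ 1, so S(i) = 2(i + 2)! - 4.
Then S(i+1) = S(i) + (2(i + 2)(i + 2)!) = (2(i + 2)! - 4) + (2(i + 2)(i + 2)!).
Simplifying, S(i+1) = 2((i+1) + 2)! - 4,
which is the closed form with t = i+1.
By the principle of mathematical induction, the result holds for all t ≥ 1.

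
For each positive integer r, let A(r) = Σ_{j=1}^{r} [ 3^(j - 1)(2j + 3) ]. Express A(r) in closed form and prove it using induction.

We claim A(r) = 3^r(r + 1) - 1 for all r ≥ 1.
For the base case r = 1: A(1) = 5, and the closed form gives 5. They agree.
Suppose the result is true for r = j, so A(j) = 3^j(j + 1) - 1.
Then A(j+1) = A(j) + (3^j(2j + 5)) = (3^j(j + 1) - 1) + (3^j(2j + 5)).
Simplifying, A(j+1) = 3·3^j·j + 6·3^j - 1 = 3^(j+1)((j+1) + 1) - 1,
which is the closed form with r = j+1.
Hence, by induction on r, the claim holds for every r ≥ 1.

A(r) = 3^r(r + 1) - 1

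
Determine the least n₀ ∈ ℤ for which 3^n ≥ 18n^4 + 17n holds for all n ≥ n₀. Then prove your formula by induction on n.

n₀ = 12

At n = 11: 177147 < 263725, so the inequality fails and n₀ ≥ 12. We prove 3^n ≥ 18n^4 + 17n for all n ≥ 12.
Base step (n = 12): 3^n = 531441 and 18n^4 + 17n = 373452, so 531441 ≥ 373452.
Inductive step: suppose the statement holds for some i ≥ 12, so 3^i ≥ 18i^4 + 17i.
Then 3^(i + 1) = 3·(3^i) ≥ 3·(18i^4 + 17i).
Also, for i ≥ 12 we have 3·(18i^4 + 17i) ≥ 18(i+1)^4 + 17(i+1), since 3·(18i^4 + 17i) − (18(i+1)^4 + 17(i+1)) = 36i^4 - 72i^3 - 108i^2 - 38i - 35, which is nonnegative for all i ≥ 12.
Combining, 3^(i + 1) ≥ 18(i+1)^4 + 17(i+1).
By the principle of mathematical induction, the result holds for all n ≥ 12.
Hence the smallest such n₀ is 12.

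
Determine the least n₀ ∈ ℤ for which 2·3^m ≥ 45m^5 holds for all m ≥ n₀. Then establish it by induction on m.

At m = 15: 28697814 < 34171875, so the inequality fails and n₀ ≥ 16. We prove 2·3^m ≥ 45m^5 for all m ≥ 16.
Base case (m = 16): 2·3^m = 86093442 and 45m^5 = 47185920, so 86093442 ≥ 47185920.
Inductive step: assume the claim holds for m = p, so 2·3^p ≥ 45p^5.
Then 2·3^(p + 1) = 3·(2·3^p) ≥ 3·(45p^5).
Also, for p ≥ 16 we have 3·(45p^5) ≥ 45(p+1)^5, since 3 ≥ (1 + 1/p)^5 for all p ≥ 16.
Combining, 2·3^(p + 1) ≥ 45(p+1)^5.
By the principle of mathematical induction, the result holds for all m ≥ 16.
Hence the smallest such n₀ is 16.

n₀ = 16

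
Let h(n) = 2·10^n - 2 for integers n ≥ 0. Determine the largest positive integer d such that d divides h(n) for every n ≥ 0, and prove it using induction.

Computing the first values: h(0) = 0 and h(1) = 18; gcd(0, 18) = 18, so d ≤ 18.
We prove 18 | 2·10^n - 2 for all n ≥ 0 by induction on n.
Base step (n = 0): h(0) = 0 = 18·(0), so 18 | h(0).
Suppose the result is true for n = k, i.e. 18 | h(k). Then
h(k+1) = 2·10^(k+1) - 2 = 10·(2·10^k - 2) + 18 = 10·h(k) + 18. The first term is divisible by 18 by the inductive hypothesis, and 18 is divisible by 18. Hence 18 | h(k+1).
By induction, the statement is established for all n ≥ 0.
Therefore the largest such d is 18.

d = 18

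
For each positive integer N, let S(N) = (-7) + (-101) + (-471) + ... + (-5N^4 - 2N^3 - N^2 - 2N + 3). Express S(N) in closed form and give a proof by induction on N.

S(N) = -N(N^4 + 3N^3 + 3N^2 + 2N - 2)

We claim S(N) = -N(N^4 + 3N^3 + 3N^2 + 2N - 2) for all N ≥ 1.
Base step (N = 1): S(1) = -7, and the closed form gives -7. They agree.
Suppose the result is true for N = j, so S(j) = j(-j^4 - 3j^3 - 3j^2 - 2j + 2).
Then S(j+1) = S(j) + (-5j^4 - 22j^3 - 37j^2 - 30j - 7) = (j(-j^4 - 3j^3 - 3j^2 - 2j + 2)) + (-5j^4 - 22j^3 - 37j^2 - 30j - 7).
Simplifying, S(j+1) = -(j + 1)(j^4 + 7j^3 + 18j^2 + 21j + 7) = -(j+1)((j+1)^4 + 3(j+1)^3 + 3(j+1)^2 + 2(j+1) - 2),
which is the closed form with N = j+1.
By the principle of mathematical induction, the result holds for all N ≥ 1.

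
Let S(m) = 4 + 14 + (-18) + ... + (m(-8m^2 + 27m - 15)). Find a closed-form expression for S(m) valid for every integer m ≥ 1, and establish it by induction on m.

We claim S(m) = -m(m - 3)(m + 1)(2m - 1) for all m ≥ 1.
When m = 1: S(1) = 4, and the closed form gives 4. They agree.
Inductive step: suppose the statement holds for some r ≥ 1, so S(r) = r(-2r^3 + 5r^2 + 4r - 3).
Then S(r+1) = S(r) + ((r + 1)(27r - 8(r + 1)^2 + 12)) = (r(-2r^3 + 5r^2 + 4r - 3)) + ((r + 1)(27r - 8(r + 1)^2 + 12)).
Simplifying, S(r+1) = -(r - 2)(r + 1)(r + 2)(2r + 1) = -(r+1)((r+1) - 3)((r+1) + 1)(2(r+1) - 1),
which is the closed form with m = r+1.
Hence, by induction on m, the claim holds for every m ≥ 1.

S(m) = -m(m - 3)(m + 1)(2m - 1)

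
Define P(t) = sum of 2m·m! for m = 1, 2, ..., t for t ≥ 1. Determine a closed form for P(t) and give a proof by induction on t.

P(t) = (2t + 2)t! - 2

We claim P(t) = (2t + 2)t! - 2 for all t ≥ 1.
Base case (t = 1): P(1) = 2, and the closed form gives 2. They agree.
For the inductive step, assume it holds for an arbitrary m ≥ 1, so P(m) = (2m + 2)m! - 2.
Then P(m+1) = P(m) + (2(m + 1)(m + 1)!) = ((2m + 2)m! - 2) + (2(m + 1)(m + 1)!).
Simplifying, P(m+1) = (2(m+1) + 2)(m+1)! - 2,
which is the closed form with t = m+1.
Hence, by induction on t, the claim holds for every t ≥ 1.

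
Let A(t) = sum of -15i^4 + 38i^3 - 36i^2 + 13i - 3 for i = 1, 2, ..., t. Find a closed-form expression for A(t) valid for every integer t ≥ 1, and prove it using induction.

We claim A(t) = -t(3t^4 - 2t^3 - 2t^2 + 2t + 2) for all t ≥ 1.
For the base case t = 1: A(1) = -3, and the closed form gives -3. They agree.
For the inductive step, assume it holds for an arbitrary i ≥ 1, so A(i) = i(-3i^4 + 2i^3 + 2i^2 - 2i - 2).
Then A(i+1) = A(i) + (-15i^4 - 22i^3 - 12i^2 - 5i - 3) = (i(-3i^4 + 2i^3 + 2i^2 - 2i - 2)) + (-15i^4 - 22i^3 - 12i^2 - 5i - 3).
Simplifying, A(i+1) = -(i + 1)(3i^4 + 10i^3 + 10i^2 + 4i + 3) = -(i+1)(3(i+1)^4 - 2(i+1)^3 - 2(i+1)^2 + 2(i+1) + 2),
which is the closed form with t = i+1.
By induction, the statement is established for all t ≥ 1.

A(t) = -t(3t^4 - 2t^3 - 2t^2 + 2t + 2)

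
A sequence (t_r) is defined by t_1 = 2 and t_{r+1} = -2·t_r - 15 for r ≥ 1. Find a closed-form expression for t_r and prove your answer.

t_r = 7(-2)^(r - 1) - 5

Computing the first terms: t_1 = 2, t_2 = -19, t_3 = 23. This suggests t_r = 7(-2)^(r - 1) - 5.
When r = 1: the formula gives 2 = 2 = t_1.
For the inductive step, assume it holds for an arbitrary k ≥ 1, so t_k = 7(-2)^(k - 1) - 5.
Then t_{k+1} = -2·t_k - 15 = -2·(7(-2)^(k - 1) - 5) - 15 = 7(-2)^k - 5 = 7(-2)^((k+1) - 1) - 5,
which is the claimed formula at r = k+1.
By the principle of mathematical induction, the result holds for all r ≥ 1.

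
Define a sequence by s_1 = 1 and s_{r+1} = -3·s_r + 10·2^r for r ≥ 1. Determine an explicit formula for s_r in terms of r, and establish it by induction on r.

Computing the first terms: s_1 = 1, s_2 = 17, s_3 = -11. This suggests s_r = (-3)^r + 2^(r + 1).
For the base case r = 1: the formula gives 1 = 1 = s_1.
For the inductive step, assume it holds for an arbitrary j ≥ 1, so s_j = (-3)^j + 2^(j + 1).
Then s_{j+1} = -3·s_j + 10·2^j = -3·((-3)^j + 2^(j + 1)) + 10·2^j = (-3)^(j + 1) + 2^(j + 2) = (-3)^(j+1) + 2^((j+1) + 1),
which is the claimed formula at r = j+1.
This completes the induction.

s_r = (-3)^r + 2^(r + 1)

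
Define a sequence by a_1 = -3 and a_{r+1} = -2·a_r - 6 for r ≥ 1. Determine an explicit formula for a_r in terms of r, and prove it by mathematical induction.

a_r = -(-2)^(r - 1) - 2

Computing the first terms: a_1 = -3, a_2 = 0, a_3 = -6. This suggests a_r = -(-2)^(r - 1) - 2.
For the base case r = 1: the formula gives -3 = -3 = a_1.
Suppose the result is true for r = k, so a_k = -(-2)^(k - 1) - 2.
Then a_{k+1} = -2·a_k - 6 = -2·(-(-2)^(k - 1) - 2) - 6 = -(-2)^k - 2 = -(-2)^((k+1) - 1) - 2,
which is the claimed formula at r = k+1.
By induction, the statement is established for all r ≥ 1.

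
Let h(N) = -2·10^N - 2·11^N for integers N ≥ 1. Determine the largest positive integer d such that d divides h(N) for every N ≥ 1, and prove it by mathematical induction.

Computing the first values: h(1) = -42 and h(2) = -442; gcd(-42, -442) = 2, so d ≤ 2.
We prove 2 | -2·10^N - 2·11^N for all N ≥ 1 by induction on N.
Base case (N = 1): h(1) = -42 = 2·(-21), so 2 | h(1).
For the inductive step, assume it holds for an arbitrary k ≥ 1, i.e. 2 | h(k). Then
h(k+1) − 11·h(k) = (-2·10^(k+1) - 2·11^(k+1)) − 11·(-2·10^k - 2·11^k) = (-2)·10^k·(10 − 11) = (2)·10^k. Since 2 | h(k) by the inductive hypothesis, 2 | 11·h(k); and 2 | 2 since 2 = 2·1. Therefore 2 | h(k+1).
By the principle of mathematical induction, the result holds for all N ≥ 1.
Therefore the largest such d is 2.

d = 2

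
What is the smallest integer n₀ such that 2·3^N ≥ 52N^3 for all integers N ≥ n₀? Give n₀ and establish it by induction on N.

n₀ = 9

At N = 8: 13122 < 26624, so the inequality fails and n₀ ≥ 9. We prove 2·3^N ≥ 52N^3 for all N ≥ 9.
When N = 9: 2·3^N = 39366 and 52N^3 = 37908, so 39366 ≥ 37908.
Inductive step: suppose the statement holds for some j ≥ 9, so 2·3^j ≥ 52j^3.
Then 2·3^(j + 1) = 3·(2·3^j) ≥ 3·(52j^3).
Also, for j ≥ 9 we have 3·(52j^3) ≥ 52(j+1)^3, since 3 ≥ (1 + 1/j)^3 for all j ≥ 9.
Combining, 2·3^(j + 1) ≥ 52(j+1)^3.
Hence, by induction on N, the claim holds for every N ≥ 9.
Hence the smallest such n₀ is 9.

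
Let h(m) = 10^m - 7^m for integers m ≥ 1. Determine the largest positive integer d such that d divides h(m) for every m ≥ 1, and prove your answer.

Computing the first values: h(1) = 3 and h(2) = 51; gcd(3, 51) = 3, so d ≤ 3.
We prove 3 | 10^m - 7^m for all m ≥ 1 by induction on m.
Base step (m = 1): h(1) = 3 = 3·(1), so 3 | h(1).
For the inductive step, assume it holds for an arbitrary j ≥ 1, i.e. 3 | h(j). Then
10^{j+1} − 7^{j+1} = 10·10^j − 7·7^j = 10·(10^j − 7^j) + (3)·7^j. The first term is divisible by 3 by the inductive hypothesis, and the second term (3)·7^j is divisible by 3 since 3 | 3. Hence 3 | h(j+1).
By induction, the statement is established for all m ≥ 1.
Therefore the largest such d is 3.

d = 3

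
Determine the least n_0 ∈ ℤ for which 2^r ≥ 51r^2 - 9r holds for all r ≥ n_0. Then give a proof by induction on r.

At r = 13: 8192 < 8502, so the inequality fails and n_0 ≥ 14. We prove 2^r ≥ 51r^2 - 9r for all r ≥ 14.
When r = 14: 2^r = 16384 and 51r^2 - 9r = 9870, so 16384 ≥ 9870.
Inductive step: suppose the statement holds for some p ≥ 14, so 2^p ≥ 51p^2 - 9p.
Then 2^(p + 1) = 2·(2^p) ≥ 2·(51p^2 - 9p).
Also, for p ≥ 14 we have 2·(51p^2 - 9p) ≥ 51(p+1)^2 - 9(p+1), since 2·(51p^2 - 9p) − (51(p+1)^2 - 9(p+1)) = 51p^2 - 111p - 42, which is nonnegative for all p ≥ 14.
Combining, 2^(p + 1) ≥ 51(p+1)^2 - 9(p+1).
By the principle of mathematical induction, the result holds for all r ≥ 14.
Hence the smallest such n_0 is 14.

n_0 = 14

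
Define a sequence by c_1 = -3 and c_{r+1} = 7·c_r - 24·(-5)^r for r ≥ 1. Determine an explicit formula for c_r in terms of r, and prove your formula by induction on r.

Computing the first terms: c_1 = -3, c_2 = 99, c_3 = 93. This suggests c_r = 2(-5)^r + 7^r.
Base step (r = 1): the formula gives -3 = -3 = c_1.
Inductive step: suppose the statement holds for some k ≥ 1, so c_k = 2(-5)^k + 7^k.
Then c_{k+1} = 7·c_k - 24·(-5)^k = 7·(2(-5)^k + 7^k) - 24·(-5)^k = 2(-5)^(k + 1) + 7^(k + 1),
which is the claimed formula at r = k+1.
By the principle of mathematical induction, the result holds for all r ≥ 1.

c_r = 2(-5)^r + 7^r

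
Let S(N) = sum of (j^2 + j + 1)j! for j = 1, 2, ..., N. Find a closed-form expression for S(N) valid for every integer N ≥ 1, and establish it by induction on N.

We claim S(N) = (N + 1)(N + 1)! - 1 for all N ≥ 1.
When N = 1: S(1) = 3, and the closed form gives 3. They agree.
Suppose the result is true for N = j, so S(j) = (j + 1)(j + 1)! - 1.
Then S(j+1) = S(j) + ((j^2 + 3j + 3)(j + 1)!) = ((j + 1)(j + 1)! - 1) + ((j^2 + 3j + 3)(j + 1)!).
Simplifying, S(j+1) = ((j+1) + 1)((j+1) + 1)! - 1,
which is the closed form with N = j+1.
Hence, by induction on N, the claim holds for every N ≥ 1.

S(N) = (N + 1)(N + 1)! - 1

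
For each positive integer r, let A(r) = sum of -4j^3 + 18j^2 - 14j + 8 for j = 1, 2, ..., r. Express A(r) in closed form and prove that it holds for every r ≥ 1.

A(r) = -r(r^3 - 4r^2 - r - 4)

We claim A(r) = -r(r^3 - 4r^2 - r - 4) for all r ≥ 1.
Base case (r = 1): A(1) = 8, and the closed form gives 8. They agree.
Inductive step: assume the claim holds for r = j, so A(j) = j(-j^3 + 4j^2 + j + 4).
Then A(j+1) = A(j) + (-4j^3 + 6j^2 + 10j + 8) = (j(-j^3 + 4j^2 + j + 4)) + (-4j^3 + 6j^2 + 10j + 8).
Simplifying, A(j+1) = -(j + 1)(j^3 - j^2 - 6j - 8) = -(j+1)((j+1)^3 - 4(j+1)^2 - (j+1) - 4),
which is the closed form with r = j+1.
This completes the induction.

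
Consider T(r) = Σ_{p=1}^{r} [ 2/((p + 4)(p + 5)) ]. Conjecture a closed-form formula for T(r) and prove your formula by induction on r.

We claim T(r) = 2r/(5(r + 5)) for all r ≥ 1.
Base case (r = 1): T(1) = 1/15, and the closed form gives 1/15. They agree.
Inductive step: assume the claim holds for r = p, so T(p) = 2p/(5(p + 5)).
Then T(p+1) = T(p) + (2/((p + 5)(p + 6))) = (2p/(5(p + 5))) + (2/((p + 5)(p + 6))).
Simplifying, T(p+1) = 2(p + 1)/(5(p + 6)) = 2(p+1)/(5((p+1) + 5)),
which is the closed form with r = p+1.
This completes the induction.

T(r) = 2r/(5(r + 5))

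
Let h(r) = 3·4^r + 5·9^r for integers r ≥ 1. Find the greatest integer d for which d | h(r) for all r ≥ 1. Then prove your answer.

Computing the first values: h(1) = 57 and h(2) = 453; gcd(57, 453) = 3, so d ≤ 3.
We prove 3 | 3·4^r + 5·9^r for all r ≥ 1 by induction on r.
Base case (r = 1): h(1) = 57 = 3·(19), so 3 | h(1).
Suppose the result is true for r = p, i.e. 3 | h(p). Then
h(p+1) − 9·h(p) = (3·4^(p+1) + 5·9^(p+1)) − 9·(3·4^p + 5·9^p) = (3)·4^p·(4 − 9) = (-15)·4^p. Since 3 | h(p) by the inductive hypothesis, 3 | 9·h(p); and 3 | -15 since -15 = 3·-5. Therefore 3 | h(p+1).
This completes the induction.
Therefore the largest such d is 3.

d = 3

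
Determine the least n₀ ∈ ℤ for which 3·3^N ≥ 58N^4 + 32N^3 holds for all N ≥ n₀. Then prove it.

At N = 11: 531441 < 891770, so the inequality fails and n₀ ≥ 12. We prove 3·3^N ≥ 58N^4 + 32N^3 for all N ≥ 12.
Base step (N = 12): 3·3^N = 1594323 and 58N^4 + 32N^3 = 1257984, so 1594323 ≥ 1257984.
Inductive step: suppose the statement holds for some p ≥ 12, so 3·3^p ≥ 58p^4 + 32p^3.
Then 3·3^(p + 1) = 3·(3·3^p) ≥ 3·(58p^4 + 32p^3).
Also, for p ≥ 12 we have 3·(58p^4 + 32p^3) ≥ 58(p+1)^4 + 32(p+1)^3, since 3·(58p^4 + 32p^3) − (58(p+1)^4 + 32(p+1)^3) = 116p^4 - 168p^3 - 444p^2 - 328p - 90, which is nonnegative for all p ≥ 12.
Combining, 3·3^(p + 1) ≥ 58(p+1)^4 + 32(p+1)^3.
Hence, by induction on N, the claim holds for every N ≥ 12.
Hence the smallest such n₀ is 12.

n₀ = 12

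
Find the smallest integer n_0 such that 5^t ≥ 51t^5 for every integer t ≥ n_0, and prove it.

At t = 9: 1953125 < 3011499, so the inequality fails and n_0 ≥ 10. We prove 5^t ≥ 51t^5 for all t ≥ 10.
Base step (t = 10): 5^t = 9765625 and 51t^5 = 5100000, so 9765625 ≥ 5100000.
Suppose the result is true for t = m, so 5^m ≥ 51m^5.
Then 5^(m + 1) = 5·(5^m) ≥ 5·(51m^5).
Also, for m ≥ 10 we have 5·(51m^5) ≥ 51(m+1)^5, since 5 ≥ (1 + 1/m)^5 for all m ≥ 10.
Combining, 5^(m + 1) ≥ 51(m+1)^5.
Hence, by induction on t, the claim holds for every t ≥ 10.
Hence the smallest such n_0 is 10.

n_0 = 10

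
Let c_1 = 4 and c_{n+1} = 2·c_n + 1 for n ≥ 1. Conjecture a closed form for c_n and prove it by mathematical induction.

Computing the first terms: c_1 = 4, c_2 = 9, c_3 = 19. This suggests c_n = 5·2^(n - 1) - 1.
Base case (n = 1): the formula gives 4 = 4 = c_1.
Inductive step: suppose the statement holds for some m ≥ 1, so c_m = 5·2^(m - 1) - 1.
Then c_{m+1} = 2·c_m + 1 = 2·(5·2^(m - 1) - 1) + 1 = 5·2^m - 1 = 5·2^((m+1) - 1) - 1,
which is the claimed formula at n = m+1.
By the principle of mathematical induction, the result holds for all n ≥ 1.

c_n = 5·2^(n - 1) - 1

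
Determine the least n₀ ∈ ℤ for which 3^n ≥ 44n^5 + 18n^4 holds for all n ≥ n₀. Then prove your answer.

At n = 16: 43046721 < 47316992, so the inequality fails and n₀ ≥ 17. We prove 3^n ≥ 44n^5 + 18n^4 for all n ≥ 17.
Base step (n = 17): 3^n = 129140163 and 44n^5 + 18n^4 = 63977086, so 129140163 ≥ 63977086.
Inductive step: assume the claim holds for n = p, so 3^p ≥ 44p^5 + 18p^4.
Then 3^(p + 1) = 3·(3^p) ≥ 3·(44p^5 + 18p^4).
Also, for p ≥ 17 we have 3·(44p^5 + 18p^4) ≥ 44(p+1)^5 + 18(p+1)^4, since 3·(44p^5 + 18p^4) − (44(p+1)^5 + 18(p+1)^4) = 88p^5 - 184p^4 - 512p^3 - 548p^2 - 292p - 62, which is nonnegative for all p ≥ 17.
Combining, 3^(p + 1) ≥ 44(p+1)^5 + 18(p+1)^4.
By the principle of mathematical induction, the result holds for all n ≥ 17.
Hence the smallest such n₀ is 17.

n₀ = 17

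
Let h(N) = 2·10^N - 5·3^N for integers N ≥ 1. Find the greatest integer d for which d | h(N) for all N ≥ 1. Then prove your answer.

Computing the first values: h(1) = 5 and h(2) = 155; gcd(5, 155) = 5, so d ≤ 5.
We prove 5 | 2·10^N - 5·3^N for all N ≥ 1 by induction on N.
When N = 1: h(1) = 5 = 5·(1), so 5 | h(1).
Inductive step: assume the claim holds for N = p, i.e. 5 | h(p). Then
h(p+1) − 10·h(p) = (2·10^(p+1) - 5·3^(p+1)) − 10·(2·10^p - 5·3^p) = (-5)·3^p·(3 − 10) = (35)·3^p. Since 5 | h(p) by the inductive hypothesis, 5 | 10·h(p); and 5 | 35 since 35 = 5·7. Therefore 5 | h(p+1).
This completes the induction.
Therefore the largest such d is 5.

d = 5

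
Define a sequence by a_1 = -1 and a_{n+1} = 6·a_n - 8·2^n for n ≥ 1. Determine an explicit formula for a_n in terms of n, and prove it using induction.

Computing the first terms: a_1 = -1, a_2 = -22, a_3 = -164. This suggests a_n = 2^(n + 1) - 5·6^(n - 1).
When n = 1: the formula gives -1 = -1 = a_1.
Inductive step: assume the claim holds for n = k, so a_k = 2^(k + 1) - 5·6^(k - 1).
Then a_{k+1} = 6·a_k - 8·2^k = 6·(2^(k + 1) - 5·6^(k - 1)) - 8·2^k = 2^(k + 2) - 5·6^k = 2^((k+1) + 1) - 5·6^((k+1) - 1),
which is the claimed formula at n = k+1.
Hence, by induction on n, the claim holds for every n ≥ 1.

a_n = 2^(n + 1) - 5·6^(n - 1)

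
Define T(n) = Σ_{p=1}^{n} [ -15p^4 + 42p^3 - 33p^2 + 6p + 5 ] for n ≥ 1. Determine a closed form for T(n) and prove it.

We claim T(n) = -n(3n^4 - 3n^3 - 5n^2 + 3n - 3) for all n ≥ 1.
Base case (n = 1): T(1) = 5, and the closed form gives 5. They agree.
Inductive step: assume the claim holds for n = p, so T(p) = p(-3p^4 + 3p^3 + 5p^2 - 3p + 3).
Then T(p+1) = T(p) + (-15p^4 - 18p^3 + 3p^2 + 6p + 5) = (p(-3p^4 + 3p^3 + 5p^2 - 3p + 3)) + (-15p^4 - 18p^3 + 3p^2 + 6p + 5).
Simplifying, T(p+1) = -(p + 1)(3p^4 + 9p^3 + 4p^2 - 4p - 5) = -(p+1)(3(p+1)^4 - 3(p+1)^3 - 5(p+1)^2 + 3(p+1) - 3),
which is the closed form with n = p+1.
Hence, by induction on n, the claim holds for every n ≥ 1.

T(n) = -n(3n^4 - 3n^3 - 5n^2 + 3n - 3)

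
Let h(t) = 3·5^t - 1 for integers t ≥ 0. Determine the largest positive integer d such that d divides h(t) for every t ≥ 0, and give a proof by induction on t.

d = 2

Computing the first values: h(0) = 2 and h(1) = 14; gcd(2, 14) = 2, so d ≤ 2.
We prove 2 | 3·5^t - 1 for all t ≥ 0 by induction on t.
When t = 0: h(0) = 2 = 2·(1), so 2 | h(0).
Inductive step: assume the claim holds for t = i, i.e. 2 | h(i). Then
h(i+1) = 3·5^(i+1) - 1 = 5·(3·5^i - 1) + 4 = 5·h(i) + 4. The first term is divisible by 2 by the inductive hypothesis, and 4 is divisible by 2. Hence 2 | h(i+1).
Hence, by induction on t, the claim holds for every t ≥ 0.
Therefore the largest such d is 2.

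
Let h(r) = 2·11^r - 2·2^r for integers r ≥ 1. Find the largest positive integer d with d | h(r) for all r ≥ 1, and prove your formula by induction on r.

Computing the first values: h(1) = 18 and h(2) = 234; gcd(18, 234) = 18, so d ≤ 18.
We prove 18 | 2·11^r - 2·2^r for all r ≥ 1 by induction on r.
When r = 1: h(1) = 18 = 18·(1), so 18 | h(1).
Suppose the result is true for r = k, i.e. 18 | h(k). Then
h(k+1) − 11·h(k) = (2·11^(k+1) - 2·2^(k+1)) − 11·(2·11^k - 2·2^k) = (-2)·2^k·(2 − 11) = (18)·2^k. Since 18 | h(k) by the inductive hypothesis, 18 | 11·h(k); and 18 | 18 since 18 = 18·1. Therefore 18 | h(k+1).
By induction, the statement is established for all r ≥ 1.
Therefore the largest such d is 18.

d = 18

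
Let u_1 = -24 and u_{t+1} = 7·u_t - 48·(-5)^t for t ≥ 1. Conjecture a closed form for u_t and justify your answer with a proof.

u_t = 4(-5)^t - 4·7^(t - 1)

Computing the first terms: u_1 = -24, u_2 = 72, u_3 = -696. This suggests u_t = 4(-5)^t - 4·7^(t - 1).
When t = 1: the formula gives -24 = -24 = u_1.
Suppose the result is true for t = m, so u_m = 4(-5)^m - 4·7^(m - 1).
Then u_{m+1} = 7·u_m - 48·(-5)^m = 7·(4(-5)^m - 4·7^(m - 1)) - 48·(-5)^m = 4(-5)^(m + 1) - 4·7^m = 4(-5)^(m+1) - 4·7^((m+1) - 1),
which is the claimed formula at t = m+1.
By induction, the statement is established for all t ≥ 1.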